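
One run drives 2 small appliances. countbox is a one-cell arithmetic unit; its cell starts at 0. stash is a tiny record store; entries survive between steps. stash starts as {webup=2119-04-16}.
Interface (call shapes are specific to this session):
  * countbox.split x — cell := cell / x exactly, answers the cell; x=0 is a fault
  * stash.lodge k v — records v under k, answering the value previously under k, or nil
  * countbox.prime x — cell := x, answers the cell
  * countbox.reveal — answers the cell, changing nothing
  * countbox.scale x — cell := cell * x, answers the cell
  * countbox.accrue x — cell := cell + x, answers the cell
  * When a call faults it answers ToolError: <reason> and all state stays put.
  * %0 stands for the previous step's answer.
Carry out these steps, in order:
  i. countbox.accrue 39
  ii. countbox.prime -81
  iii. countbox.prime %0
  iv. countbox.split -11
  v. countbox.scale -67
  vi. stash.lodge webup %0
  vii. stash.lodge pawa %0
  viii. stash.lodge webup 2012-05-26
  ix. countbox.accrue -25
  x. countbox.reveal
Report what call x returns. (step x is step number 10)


% countbox.accrue x→39
:: 39
% countbox.prime x→-81
:: -81
% countbox.prime x→%0
:: -81
% countbox.split x→-11
:: 81/11
% countbox.scale x→-67
:: -5427/11
% stash.lodge k→webup v→%0
:: 2119-04-16
% stash.lodge k→pawa v→%0
:: nil
% stash.lodge k→webup v→2012-05-26
:: -5427/11
% countbox.accrue x→-25
:: -5702/11
% countbox.reveal
:: -5702/11

Answer: -5702/11


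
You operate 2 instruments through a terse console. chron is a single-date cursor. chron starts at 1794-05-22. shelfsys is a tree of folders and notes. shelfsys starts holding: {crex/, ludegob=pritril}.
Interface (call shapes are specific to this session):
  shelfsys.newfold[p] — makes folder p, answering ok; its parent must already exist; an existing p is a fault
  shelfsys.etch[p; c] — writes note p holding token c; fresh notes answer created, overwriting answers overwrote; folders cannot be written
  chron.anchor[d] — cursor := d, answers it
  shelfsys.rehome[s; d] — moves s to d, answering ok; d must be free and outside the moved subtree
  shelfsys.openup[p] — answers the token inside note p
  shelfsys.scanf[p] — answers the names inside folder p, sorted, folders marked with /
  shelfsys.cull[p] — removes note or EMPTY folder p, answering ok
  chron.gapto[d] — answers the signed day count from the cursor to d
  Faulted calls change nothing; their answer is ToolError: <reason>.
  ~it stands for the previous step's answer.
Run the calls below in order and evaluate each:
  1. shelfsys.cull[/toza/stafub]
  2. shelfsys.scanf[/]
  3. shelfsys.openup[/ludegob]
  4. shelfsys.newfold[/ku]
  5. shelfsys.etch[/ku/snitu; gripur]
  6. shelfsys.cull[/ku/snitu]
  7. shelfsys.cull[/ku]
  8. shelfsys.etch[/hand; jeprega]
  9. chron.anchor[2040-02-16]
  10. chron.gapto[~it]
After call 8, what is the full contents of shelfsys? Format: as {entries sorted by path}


~$ cull p→/toza/stafub
[out] ToolError: not found
~$ scanf p→/
[out] [crex/, ludegob]
~$ openup p→/ludegob
[out] pritril
~$ newfold p→/ku
[out] ok
~$ etch p→/ku/snitu c→gripur
[out] created
~$ cull p→/ku/snitu
[out] ok
~$ cull p→/ku
[out] ok
~$ etch p→/hand c→jeprega
[out] created
~$ anchor d→2040-02-16
[out] 2040-02-16
~$ gapto d→~it
[out] 0

Answer: {crex/, hand=jeprega, ludegob=pritril}


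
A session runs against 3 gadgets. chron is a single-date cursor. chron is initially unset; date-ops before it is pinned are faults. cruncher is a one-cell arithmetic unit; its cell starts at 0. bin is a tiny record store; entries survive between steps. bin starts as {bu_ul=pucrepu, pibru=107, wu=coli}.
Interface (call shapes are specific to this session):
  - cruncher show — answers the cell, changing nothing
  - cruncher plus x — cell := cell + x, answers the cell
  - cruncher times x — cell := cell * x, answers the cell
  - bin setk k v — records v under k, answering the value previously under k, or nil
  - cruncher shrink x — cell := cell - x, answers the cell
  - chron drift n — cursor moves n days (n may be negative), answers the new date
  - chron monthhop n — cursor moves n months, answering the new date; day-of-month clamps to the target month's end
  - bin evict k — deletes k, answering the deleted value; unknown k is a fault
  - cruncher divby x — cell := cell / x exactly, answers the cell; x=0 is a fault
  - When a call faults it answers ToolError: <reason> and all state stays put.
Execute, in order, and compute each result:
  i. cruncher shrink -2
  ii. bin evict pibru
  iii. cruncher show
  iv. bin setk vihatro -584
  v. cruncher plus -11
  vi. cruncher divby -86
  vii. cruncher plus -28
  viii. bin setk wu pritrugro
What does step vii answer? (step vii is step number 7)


Answer: -2399/86

Derivation:
$ cruncher shrink x=-2
:: 2
$ bin evict k=pibru
:: 107
$ cruncher show
:: 2
$ bin setk k=vihatro v=-584
:: nil
$ cruncher plus x=-11
:: -9
$ cruncher divby x=-86
:: 9/86
$ cruncher plus x=-28
:: -2399/86
$ bin setk k=wu v=pritrugro
:: coli


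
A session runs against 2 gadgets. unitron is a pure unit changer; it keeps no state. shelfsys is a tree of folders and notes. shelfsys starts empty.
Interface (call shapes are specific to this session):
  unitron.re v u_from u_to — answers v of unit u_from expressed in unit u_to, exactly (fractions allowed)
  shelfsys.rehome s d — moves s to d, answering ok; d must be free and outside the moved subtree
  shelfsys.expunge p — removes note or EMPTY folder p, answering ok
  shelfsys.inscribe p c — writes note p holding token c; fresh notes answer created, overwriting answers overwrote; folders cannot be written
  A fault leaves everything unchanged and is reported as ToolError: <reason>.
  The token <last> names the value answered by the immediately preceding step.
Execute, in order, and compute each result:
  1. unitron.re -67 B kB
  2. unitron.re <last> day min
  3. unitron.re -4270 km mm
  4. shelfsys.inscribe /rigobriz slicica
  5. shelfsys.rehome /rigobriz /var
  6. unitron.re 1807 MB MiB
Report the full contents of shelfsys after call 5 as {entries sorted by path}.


Answer: {var=slicica}

Derivation:
# 1. re(v→-67, u_from→B, u_to→kB) == -67/1000
# 2. re(v→<last>, u_from→day, u_to→min) == -2412/25
# 3. re(v→-4270, u_from→km, u_to→mm) == -4270000000
# 4. inscribe(p→/rigobriz, c→slicica) == created
# 5. rehome(s→/rigobriz, d→/var) == ok
# 6. re(v→1807, u_from→MB, u_to→MiB) == 28234375/16384


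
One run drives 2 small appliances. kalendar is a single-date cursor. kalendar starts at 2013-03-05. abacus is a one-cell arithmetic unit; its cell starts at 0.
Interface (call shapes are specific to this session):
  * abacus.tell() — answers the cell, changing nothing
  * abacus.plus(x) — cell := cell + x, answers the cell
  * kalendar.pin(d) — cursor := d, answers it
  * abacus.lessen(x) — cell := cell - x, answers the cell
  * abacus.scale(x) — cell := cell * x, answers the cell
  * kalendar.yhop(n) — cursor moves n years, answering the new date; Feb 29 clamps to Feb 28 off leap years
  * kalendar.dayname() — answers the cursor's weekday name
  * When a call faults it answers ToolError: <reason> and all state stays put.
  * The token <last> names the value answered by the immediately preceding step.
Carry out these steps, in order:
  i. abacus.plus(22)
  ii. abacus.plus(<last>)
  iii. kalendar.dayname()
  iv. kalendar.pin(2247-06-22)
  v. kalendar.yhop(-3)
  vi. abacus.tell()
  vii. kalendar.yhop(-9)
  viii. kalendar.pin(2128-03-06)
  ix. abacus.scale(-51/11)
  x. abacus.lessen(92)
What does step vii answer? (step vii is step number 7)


Answer: 2235-06-22

Derivation:
# plus(x→22) ~> 22
# plus(x→<last>) ~> 44
# dayname() ~> Tuesday
# pin(d→2247-06-22) ~> 2247-06-22
# yhop(n→-3) ~> 2244-06-22
# tell() ~> 44
# yhop(n→-9) ~> 2235-06-22
# pin(d→2128-03-06) ~> 2128-03-06
# scale(x→-51/11) ~> -204
# lessen(x→92) ~> -296


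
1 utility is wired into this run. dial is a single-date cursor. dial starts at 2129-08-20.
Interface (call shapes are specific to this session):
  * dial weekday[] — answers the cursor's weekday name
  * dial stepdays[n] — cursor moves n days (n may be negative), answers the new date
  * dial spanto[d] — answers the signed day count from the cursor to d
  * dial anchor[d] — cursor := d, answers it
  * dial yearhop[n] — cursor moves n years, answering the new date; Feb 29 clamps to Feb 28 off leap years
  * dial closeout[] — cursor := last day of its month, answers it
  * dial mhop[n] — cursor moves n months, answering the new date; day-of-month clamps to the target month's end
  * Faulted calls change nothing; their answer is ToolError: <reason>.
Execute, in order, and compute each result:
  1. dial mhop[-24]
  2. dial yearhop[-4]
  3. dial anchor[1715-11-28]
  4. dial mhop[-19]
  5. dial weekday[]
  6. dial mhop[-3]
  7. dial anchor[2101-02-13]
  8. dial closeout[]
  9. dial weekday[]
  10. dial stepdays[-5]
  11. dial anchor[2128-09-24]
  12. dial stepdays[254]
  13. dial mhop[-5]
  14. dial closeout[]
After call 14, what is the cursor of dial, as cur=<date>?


Do: dial mhop[n→-24]
See: 2127-08-20
Do: dial yearhop[n→-4]
See: 2123-08-20
Do: dial anchor[d→1715-11-28]
See: 1715-11-28
Do: dial mhop[n→-19]
See: 1714-04-28
Do: dial weekday[]
See: Saturday
Do: dial mhop[n→-3]
See: 1714-01-28
Do: dial anchor[d→2101-02-13]
See: 2101-02-13
Do: dial closeout[]
See: 2101-02-28
Do: dial weekday[]
See: Monday
Do: dial stepdays[n→-5]
See: 2101-02-23
Do: dial anchor[d→2128-09-24]
See: 2128-09-24
Do: dial stepdays[n→254]
See: 2129-06-05
Do: dial mhop[n→-5]
See: 2129-01-05
Do: dial closeout[]
See: 2129-01-31

Answer: cur=2129-01-31


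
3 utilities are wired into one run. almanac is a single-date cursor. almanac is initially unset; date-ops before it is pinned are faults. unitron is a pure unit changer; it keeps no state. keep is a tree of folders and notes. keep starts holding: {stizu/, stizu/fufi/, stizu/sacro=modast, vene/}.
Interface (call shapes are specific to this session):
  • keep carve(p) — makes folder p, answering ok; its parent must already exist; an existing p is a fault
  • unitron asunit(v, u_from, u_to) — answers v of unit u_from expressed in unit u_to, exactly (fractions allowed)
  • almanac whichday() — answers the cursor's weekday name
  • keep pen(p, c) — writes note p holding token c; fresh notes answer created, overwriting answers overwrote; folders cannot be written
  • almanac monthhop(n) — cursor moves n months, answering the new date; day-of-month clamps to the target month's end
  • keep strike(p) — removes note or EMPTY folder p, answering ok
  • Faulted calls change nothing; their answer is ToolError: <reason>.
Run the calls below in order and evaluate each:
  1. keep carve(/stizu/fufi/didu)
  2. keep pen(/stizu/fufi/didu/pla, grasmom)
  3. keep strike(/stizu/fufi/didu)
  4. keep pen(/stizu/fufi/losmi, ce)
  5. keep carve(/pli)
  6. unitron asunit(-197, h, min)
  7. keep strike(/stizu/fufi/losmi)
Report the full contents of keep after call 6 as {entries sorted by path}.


Answer: {pli/, stizu/, stizu/fufi/, stizu/fufi/didu/, stizu/fufi/didu/pla=grasmom, stizu/fufi/losmi=ce, stizu/sacro=modast, vene/}

Derivation:
CALL keep carve[p='/stizu/fufi/didu']
RET  ok
CALL keep pen[p='/stizu/fufi/didu/pla'; c='grasmom']
RET  created
CALL keep strike[p='/stizu/fufi/didu']
RET  ToolError: not empty
CALL keep pen[p='/stizu/fufi/losmi'; c='ce']
RET  created
CALL keep carve[p='/pli']
RET  ok
CALL unitron asunit[v='-197'; u_from='h'; u_to='min']
RET  -11820
CALL keep strike[p='/stizu/fufi/losmi']
RET  ok


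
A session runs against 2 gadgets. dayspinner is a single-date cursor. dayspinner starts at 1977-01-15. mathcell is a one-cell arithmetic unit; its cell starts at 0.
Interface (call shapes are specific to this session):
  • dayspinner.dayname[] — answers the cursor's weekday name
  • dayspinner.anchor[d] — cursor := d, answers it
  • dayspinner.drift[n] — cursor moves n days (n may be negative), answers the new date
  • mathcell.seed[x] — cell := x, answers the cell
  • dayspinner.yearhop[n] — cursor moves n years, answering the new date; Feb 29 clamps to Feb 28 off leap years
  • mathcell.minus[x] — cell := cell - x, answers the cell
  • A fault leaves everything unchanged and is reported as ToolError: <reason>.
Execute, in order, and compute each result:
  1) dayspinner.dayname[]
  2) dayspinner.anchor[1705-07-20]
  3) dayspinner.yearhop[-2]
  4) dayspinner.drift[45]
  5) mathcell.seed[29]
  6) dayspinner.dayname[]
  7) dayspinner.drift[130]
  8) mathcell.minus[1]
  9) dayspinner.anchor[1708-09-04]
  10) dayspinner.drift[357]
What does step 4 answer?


>> dayspinner.dayname()
<< Saturday
>> dayspinner.anchor(d→1705-07-20)
<< 1705-07-20
>> dayspinner.yearhop(n→-2)
<< 1703-07-20
>> dayspinner.drift(n→45)
<< 1703-09-03
>> mathcell.seed(x→29)
<< 29
>> dayspinner.dayname()
<< Monday
>> dayspinner.drift(n→130)
<< 1704-01-11
>> mathcell.minus(x→1)
<< 28
>> dayspinner.anchor(d→1708-09-04)
<< 1708-09-04
>> dayspinner.drift(n→357)
<< 1709-08-27

Answer: 1703-09-03


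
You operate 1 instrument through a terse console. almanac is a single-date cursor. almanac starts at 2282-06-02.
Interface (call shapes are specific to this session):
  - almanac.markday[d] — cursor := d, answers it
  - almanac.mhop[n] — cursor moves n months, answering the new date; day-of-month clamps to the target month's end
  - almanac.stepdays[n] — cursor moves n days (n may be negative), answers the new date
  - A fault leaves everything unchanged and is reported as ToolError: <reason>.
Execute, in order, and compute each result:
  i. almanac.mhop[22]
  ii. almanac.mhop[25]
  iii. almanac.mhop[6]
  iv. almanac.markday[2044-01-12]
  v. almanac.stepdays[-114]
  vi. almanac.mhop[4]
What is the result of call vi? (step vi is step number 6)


CALL mhop[n: 22]
RET  2284-04-02
CALL mhop[n: 25]
RET  2286-05-02
CALL mhop[n: 6]
RET  2286-11-02
CALL markday[d: 2044-01-12]
RET  2044-01-12
CALL stepdays[n: -114]
RET  2043-09-20
CALL mhop[n: 4]
RET  2044-01-20

Answer: 2044-01-20


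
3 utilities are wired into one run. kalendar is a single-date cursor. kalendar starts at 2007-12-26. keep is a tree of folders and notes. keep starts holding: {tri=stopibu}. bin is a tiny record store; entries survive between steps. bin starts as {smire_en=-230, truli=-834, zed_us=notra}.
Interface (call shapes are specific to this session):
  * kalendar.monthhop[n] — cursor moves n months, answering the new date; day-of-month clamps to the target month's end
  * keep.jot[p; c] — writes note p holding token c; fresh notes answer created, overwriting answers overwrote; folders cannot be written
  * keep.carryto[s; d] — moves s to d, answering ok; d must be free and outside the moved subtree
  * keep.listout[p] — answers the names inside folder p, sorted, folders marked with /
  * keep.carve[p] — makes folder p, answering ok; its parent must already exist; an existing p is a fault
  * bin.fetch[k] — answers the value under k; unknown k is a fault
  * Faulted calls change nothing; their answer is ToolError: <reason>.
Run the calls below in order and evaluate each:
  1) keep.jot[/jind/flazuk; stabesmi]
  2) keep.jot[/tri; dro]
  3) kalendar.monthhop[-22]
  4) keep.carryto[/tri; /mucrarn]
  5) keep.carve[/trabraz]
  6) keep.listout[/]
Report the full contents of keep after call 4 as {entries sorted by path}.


Answer: {mucrarn=dro}

Derivation:
CALL jot[p='/jind/flazuk'; c='stabesmi']
RET  ToolError: no parent
CALL jot[p='/tri'; c='dro']
RET  overwrote
CALL monthhop[n='-22']
RET  2006-02-26
CALL carryto[s='/tri'; d='/mucrarn']
RET  ok
CALL carve[p='/trabraz']
RET  ok
CALL listout[p='/']
RET  [mucrarn, trabraz/]


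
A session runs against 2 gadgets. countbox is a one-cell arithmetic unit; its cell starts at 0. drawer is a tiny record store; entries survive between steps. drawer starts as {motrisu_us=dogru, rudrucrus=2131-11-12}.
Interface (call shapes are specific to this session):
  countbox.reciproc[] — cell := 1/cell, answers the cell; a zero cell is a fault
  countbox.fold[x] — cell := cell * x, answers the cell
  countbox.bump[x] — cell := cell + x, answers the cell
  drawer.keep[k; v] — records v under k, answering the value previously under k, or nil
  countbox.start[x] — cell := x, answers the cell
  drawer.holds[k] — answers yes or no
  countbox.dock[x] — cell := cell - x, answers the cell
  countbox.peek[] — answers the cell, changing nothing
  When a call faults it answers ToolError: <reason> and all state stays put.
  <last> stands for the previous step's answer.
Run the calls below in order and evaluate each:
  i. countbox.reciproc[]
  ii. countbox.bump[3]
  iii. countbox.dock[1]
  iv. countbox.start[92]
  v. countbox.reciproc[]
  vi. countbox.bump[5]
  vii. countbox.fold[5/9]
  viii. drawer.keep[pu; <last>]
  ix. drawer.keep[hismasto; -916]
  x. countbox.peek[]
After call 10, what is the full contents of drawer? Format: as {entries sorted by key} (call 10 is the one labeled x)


// 1. reciproc() -> ToolError: reciprocal of zero
// 2. bump(x='3') -> 3
// 3. dock(x='1') -> 2
// 4. start(x='92') -> 92
// 5. reciproc() -> 1/92
// 6. bump(x='5') -> 461/92
// 7. fold(x='5/9') -> 2305/828
// 8. keep(k='pu', v='<last>') -> nil
// 9. keep(k='hismasto', v='-916') -> nil
// 10. peek() -> 2305/828

Answer: {hismasto=-916, motrisu_us=dogru, pu=2305/828, rudrucrus=2131-11-12}


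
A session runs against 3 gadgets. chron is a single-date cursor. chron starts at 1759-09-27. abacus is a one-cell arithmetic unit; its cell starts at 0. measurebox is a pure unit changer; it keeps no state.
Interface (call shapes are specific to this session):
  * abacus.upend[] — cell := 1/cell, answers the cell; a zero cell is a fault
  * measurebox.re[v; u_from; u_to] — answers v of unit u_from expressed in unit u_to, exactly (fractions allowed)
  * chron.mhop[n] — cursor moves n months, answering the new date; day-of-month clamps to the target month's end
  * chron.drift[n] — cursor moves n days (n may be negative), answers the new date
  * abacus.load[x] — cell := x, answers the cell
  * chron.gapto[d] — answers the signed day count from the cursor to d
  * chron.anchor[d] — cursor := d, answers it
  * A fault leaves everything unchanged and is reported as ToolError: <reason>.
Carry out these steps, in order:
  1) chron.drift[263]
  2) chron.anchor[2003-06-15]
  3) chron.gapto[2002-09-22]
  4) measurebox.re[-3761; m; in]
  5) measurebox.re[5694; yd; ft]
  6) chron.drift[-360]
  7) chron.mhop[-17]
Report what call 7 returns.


% drift n=263
= 1760-06-16
% anchor d=2003-06-15
= 2003-06-15
% gapto d=2002-09-22
= -266
% re v=-3761 u_from=m u_to=in
= -18805000/127
% re v=5694 u_from=yd u_to=ft
= 17082
% drift n=-360
= 2002-06-20
% mhop n=-17
= 2001-01-20

Answer: 2001-01-20


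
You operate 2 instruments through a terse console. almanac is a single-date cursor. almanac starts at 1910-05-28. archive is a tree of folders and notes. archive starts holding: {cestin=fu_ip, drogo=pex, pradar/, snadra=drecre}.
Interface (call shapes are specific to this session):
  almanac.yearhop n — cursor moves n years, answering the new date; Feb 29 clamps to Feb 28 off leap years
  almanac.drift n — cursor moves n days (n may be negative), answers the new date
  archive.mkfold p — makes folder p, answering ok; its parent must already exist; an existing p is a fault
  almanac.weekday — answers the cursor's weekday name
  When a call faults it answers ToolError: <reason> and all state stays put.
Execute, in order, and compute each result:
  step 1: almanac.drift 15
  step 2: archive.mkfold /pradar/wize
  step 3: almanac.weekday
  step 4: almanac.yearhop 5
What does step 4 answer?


Answer: 1915-06-12

Derivation:
I try almanac.drift using 15, — result: 1910-06-12.
Using archive.mkfold using /pradar/wize, yielding ok.
Now I run almanac.weekday(), — result: Sunday.
Then almanac.yearhop using 5, yielding 1915-06-12.


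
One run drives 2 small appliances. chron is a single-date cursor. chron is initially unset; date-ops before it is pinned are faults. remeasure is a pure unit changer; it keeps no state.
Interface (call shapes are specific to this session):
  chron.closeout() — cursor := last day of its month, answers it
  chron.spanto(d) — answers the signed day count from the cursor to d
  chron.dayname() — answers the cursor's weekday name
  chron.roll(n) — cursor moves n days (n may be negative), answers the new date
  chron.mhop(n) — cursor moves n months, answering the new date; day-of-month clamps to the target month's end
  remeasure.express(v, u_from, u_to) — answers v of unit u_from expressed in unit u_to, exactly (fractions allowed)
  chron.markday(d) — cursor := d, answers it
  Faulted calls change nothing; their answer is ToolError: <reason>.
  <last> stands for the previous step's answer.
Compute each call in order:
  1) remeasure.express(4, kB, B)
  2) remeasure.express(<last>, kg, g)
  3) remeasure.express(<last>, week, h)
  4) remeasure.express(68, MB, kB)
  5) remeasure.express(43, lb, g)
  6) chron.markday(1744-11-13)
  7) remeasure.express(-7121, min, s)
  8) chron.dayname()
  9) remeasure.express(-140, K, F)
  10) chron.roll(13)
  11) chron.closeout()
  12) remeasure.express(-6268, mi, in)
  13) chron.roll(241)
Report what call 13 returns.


CALL remeasure.express[v: 4; u_from: kB; u_to: B]
RET  4000
CALL remeasure.express[v: <last>; u_from: kg; u_to: g]
RET  4000000
CALL remeasure.express[v: <last>; u_from: week; u_to: h]
RET  672000000
CALL remeasure.express[v: 68; u_from: MB; u_to: kB]
RET  68000
CALL remeasure.express[v: 43; u_from: lb; u_to: g]
RET  1950447191/100000
CALL chron.markday[d: 1744-11-13]
RET  1744-11-13
CALL remeasure.express[v: -7121; u_from: min; u_to: s]
RET  -427260
CALL chron.dayname[]
RET  Friday
CALL remeasure.express[v: -140; u_from: K; u_to: F]
RET  -71167/100
CALL chron.roll[n: 13]
RET  1744-11-26
CALL chron.closeout[]
RET  1744-11-30
CALL remeasure.express[v: -6268; u_from: mi; u_to: in]
RET  -397140480
CALL chron.roll[n: 241]
RET  1745-07-29

Answer: 1745-07-29


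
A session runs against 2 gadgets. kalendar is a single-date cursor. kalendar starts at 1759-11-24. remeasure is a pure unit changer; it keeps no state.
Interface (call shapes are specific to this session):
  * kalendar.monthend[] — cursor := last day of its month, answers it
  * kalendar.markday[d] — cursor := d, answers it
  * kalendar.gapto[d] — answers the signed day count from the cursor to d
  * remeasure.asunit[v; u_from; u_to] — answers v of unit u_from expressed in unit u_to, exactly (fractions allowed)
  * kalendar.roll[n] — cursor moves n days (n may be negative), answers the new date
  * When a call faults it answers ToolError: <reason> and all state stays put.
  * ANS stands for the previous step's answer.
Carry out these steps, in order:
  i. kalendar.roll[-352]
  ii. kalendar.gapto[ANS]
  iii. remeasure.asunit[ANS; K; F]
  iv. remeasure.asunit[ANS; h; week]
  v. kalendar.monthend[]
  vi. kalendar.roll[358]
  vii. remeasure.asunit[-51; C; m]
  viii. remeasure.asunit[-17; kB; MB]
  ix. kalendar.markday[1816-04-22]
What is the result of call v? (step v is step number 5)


I run kalendar.roll using -352, — result: 1758-12-07.
Using kalendar.gapto using ANS, giving 0.
Using remeasure.asunit using ANS, K, F, — result: -45967/100.
Using remeasure.asunit using ANS, h, week: -45967/16800.
Invoking kalendar.monthend, and see 1758-12-31.
I use kalendar.roll using 358, — result: 1759-12-24.
I use remeasure.asunit using -51, C, m, yielding ToolError: incompatible units.
I run remeasure.asunit using -17, kB, MB, which returns -17/1000.
Using kalendar.markday using 1816-04-22, — result: 1816-04-22.

Answer: 1758-12-31


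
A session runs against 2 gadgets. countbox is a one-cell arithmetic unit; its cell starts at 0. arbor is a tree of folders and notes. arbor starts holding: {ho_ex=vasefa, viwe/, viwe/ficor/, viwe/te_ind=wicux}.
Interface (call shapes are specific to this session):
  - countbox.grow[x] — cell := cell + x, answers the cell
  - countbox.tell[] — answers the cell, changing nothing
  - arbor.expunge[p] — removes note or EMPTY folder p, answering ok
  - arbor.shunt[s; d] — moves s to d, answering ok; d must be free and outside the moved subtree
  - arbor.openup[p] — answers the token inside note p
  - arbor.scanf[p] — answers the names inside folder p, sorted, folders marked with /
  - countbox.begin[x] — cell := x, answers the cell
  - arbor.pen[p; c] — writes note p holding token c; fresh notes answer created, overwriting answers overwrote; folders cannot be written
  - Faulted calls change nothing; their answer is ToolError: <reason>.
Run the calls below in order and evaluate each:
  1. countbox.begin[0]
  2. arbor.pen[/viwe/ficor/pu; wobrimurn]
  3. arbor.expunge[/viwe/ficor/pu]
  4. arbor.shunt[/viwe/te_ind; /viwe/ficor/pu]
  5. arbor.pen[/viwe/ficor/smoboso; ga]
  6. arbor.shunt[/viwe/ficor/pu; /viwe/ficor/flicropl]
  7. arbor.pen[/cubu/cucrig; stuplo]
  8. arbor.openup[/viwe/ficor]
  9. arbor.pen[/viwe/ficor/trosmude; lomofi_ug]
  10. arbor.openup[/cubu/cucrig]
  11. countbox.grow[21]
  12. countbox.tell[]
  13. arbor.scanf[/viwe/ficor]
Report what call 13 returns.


Answer: [flicropl, smoboso, trosmude]

Derivation:
Step: countbox.begin[x→0]
Result: 0
Step: arbor.pen[p→/viwe/ficor/pu; c→wobrimurn]
Result: created
Step: arbor.expunge[p→/viwe/ficor/pu]
Result: ok
Step: arbor.shunt[s→/viwe/te_ind; d→/viwe/ficor/pu]
Result: ok
Step: arbor.pen[p→/viwe/ficor/smoboso; c→ga]
Result: created
Step: arbor.shunt[s→/viwe/ficor/pu; d→/viwe/ficor/flicropl]
Result: ok
Step: arbor.pen[p→/cubu/cucrig; c→stuplo]
Result: ToolError: no parent
Step: arbor.openup[p→/viwe/ficor]
Result: ToolError: is a directory
Step: arbor.pen[p→/viwe/ficor/trosmude; c→lomofi_ug]
Result: created
Step: arbor.openup[p→/cubu/cucrig]
Result: ToolError: not found
Step: countbox.grow[x→21]
Result: 21
Step: countbox.tell[]
Result: 21
Step: arbor.scanf[p→/viwe/ficor]
Result: [flicropl, smoboso, trosmude]


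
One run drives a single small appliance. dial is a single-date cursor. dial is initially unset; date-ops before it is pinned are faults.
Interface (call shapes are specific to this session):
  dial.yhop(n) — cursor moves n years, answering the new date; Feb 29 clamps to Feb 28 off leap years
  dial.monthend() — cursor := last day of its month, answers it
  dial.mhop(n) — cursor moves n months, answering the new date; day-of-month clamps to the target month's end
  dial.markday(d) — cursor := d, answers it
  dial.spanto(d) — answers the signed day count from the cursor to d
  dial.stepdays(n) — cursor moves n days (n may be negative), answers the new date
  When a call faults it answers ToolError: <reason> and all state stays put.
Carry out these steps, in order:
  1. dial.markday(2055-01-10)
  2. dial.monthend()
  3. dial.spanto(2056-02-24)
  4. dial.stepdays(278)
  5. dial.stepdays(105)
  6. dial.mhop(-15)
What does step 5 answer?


Answer: 2056-02-18

Derivation:
Using dial.markday(d=2055-01-10), yielding 2055-01-10.
I call dial.monthend, giving 2055-01-31.
I run dial.spanto(d=2056-02-24), and observe 389.
Invoking dial.stepdays(n=278), and observe 2055-11-05.
I run dial.stepdays(n=105), and get 2056-02-18.
I run dial.mhop(n=-15): 2054-11-18.


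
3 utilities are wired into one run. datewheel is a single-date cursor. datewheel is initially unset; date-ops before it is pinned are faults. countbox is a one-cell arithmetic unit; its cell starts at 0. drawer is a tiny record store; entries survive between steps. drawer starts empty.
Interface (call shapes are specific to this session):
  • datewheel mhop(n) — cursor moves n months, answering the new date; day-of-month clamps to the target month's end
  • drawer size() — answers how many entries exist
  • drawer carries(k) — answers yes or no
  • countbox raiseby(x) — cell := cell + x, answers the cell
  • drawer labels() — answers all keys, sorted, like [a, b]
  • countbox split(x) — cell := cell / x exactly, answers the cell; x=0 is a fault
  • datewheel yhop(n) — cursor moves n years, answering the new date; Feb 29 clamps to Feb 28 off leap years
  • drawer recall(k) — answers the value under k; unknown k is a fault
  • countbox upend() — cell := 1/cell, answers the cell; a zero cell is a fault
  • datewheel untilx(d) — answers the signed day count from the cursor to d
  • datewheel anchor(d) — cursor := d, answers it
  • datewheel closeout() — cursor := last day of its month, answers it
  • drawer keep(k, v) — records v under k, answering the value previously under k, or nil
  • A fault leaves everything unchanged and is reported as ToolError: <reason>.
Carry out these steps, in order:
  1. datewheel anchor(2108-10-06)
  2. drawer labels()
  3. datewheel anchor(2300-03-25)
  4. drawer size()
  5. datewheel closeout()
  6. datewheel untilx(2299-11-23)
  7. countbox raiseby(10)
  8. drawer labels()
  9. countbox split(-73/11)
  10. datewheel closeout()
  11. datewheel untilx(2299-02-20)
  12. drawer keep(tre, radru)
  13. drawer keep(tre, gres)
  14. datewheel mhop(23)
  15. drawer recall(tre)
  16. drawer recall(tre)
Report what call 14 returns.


Answer: 2302-02-28

Derivation:
! 1. datewheel anchor(2108-10-06) : 2108-10-06
! 2. drawer labels() : []
! 3. datewheel anchor(2300-03-25) : 2300-03-25
! 4. drawer size() : 0
! 5. datewheel closeout() : 2300-03-31
! 6. datewheel untilx(2299-11-23) : -128
! 7. countbox raiseby(10) : 10
! 8. drawer labels() : []
! 9. countbox split(-73/11) : -110/73
! 10. datewheel closeout() : 2300-03-31
! 11. datewheel untilx(2299-02-20) : -404
! 12. drawer keep(tre, radru) : nil
! 13. drawer keep(tre, gres) : radru
! 14. datewheel mhop(23) : 2302-02-28
! 15. drawer recall(tre) : gres
! 16. drawer recall(tre) : gres


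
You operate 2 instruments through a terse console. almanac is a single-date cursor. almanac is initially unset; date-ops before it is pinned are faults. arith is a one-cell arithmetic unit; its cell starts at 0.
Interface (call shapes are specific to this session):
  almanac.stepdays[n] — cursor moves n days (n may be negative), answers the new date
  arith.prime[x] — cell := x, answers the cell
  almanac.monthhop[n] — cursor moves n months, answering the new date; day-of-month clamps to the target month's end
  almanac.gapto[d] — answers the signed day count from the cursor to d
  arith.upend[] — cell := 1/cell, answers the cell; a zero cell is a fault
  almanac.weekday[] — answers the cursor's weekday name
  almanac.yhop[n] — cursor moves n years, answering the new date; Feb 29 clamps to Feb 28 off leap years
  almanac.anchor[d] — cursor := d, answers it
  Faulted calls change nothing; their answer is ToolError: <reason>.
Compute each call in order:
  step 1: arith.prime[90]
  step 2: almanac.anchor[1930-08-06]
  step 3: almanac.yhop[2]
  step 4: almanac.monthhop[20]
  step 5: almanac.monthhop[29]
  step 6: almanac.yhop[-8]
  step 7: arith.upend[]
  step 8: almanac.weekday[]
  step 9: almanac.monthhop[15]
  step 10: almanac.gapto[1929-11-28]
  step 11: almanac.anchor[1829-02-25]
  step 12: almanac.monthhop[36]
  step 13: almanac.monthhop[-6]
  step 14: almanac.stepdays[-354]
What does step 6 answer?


Answer: 1928-09-06

Derivation:
-> arith.prime(90)
<- 90
-> almanac.anchor(1930-08-06)
<- 1930-08-06
-> almanac.yhop(2)
<- 1932-08-06
-> almanac.monthhop(20)
<- 1934-04-06
-> almanac.monthhop(29)
<- 1936-09-06
-> almanac.yhop(-8)
<- 1928-09-06
-> arith.upend()
<- 1/90
-> almanac.weekday()
<- Thursday
-> almanac.monthhop(15)
<- 1929-12-06
-> almanac.gapto(1929-11-28)
<- -8
-> almanac.anchor(1829-02-25)
<- 1829-02-25
-> almanac.monthhop(36)
<- 1832-02-25
-> almanac.monthhop(-6)
<- 1831-08-25
-> almanac.stepdays(-354)
<- 1830-09-05


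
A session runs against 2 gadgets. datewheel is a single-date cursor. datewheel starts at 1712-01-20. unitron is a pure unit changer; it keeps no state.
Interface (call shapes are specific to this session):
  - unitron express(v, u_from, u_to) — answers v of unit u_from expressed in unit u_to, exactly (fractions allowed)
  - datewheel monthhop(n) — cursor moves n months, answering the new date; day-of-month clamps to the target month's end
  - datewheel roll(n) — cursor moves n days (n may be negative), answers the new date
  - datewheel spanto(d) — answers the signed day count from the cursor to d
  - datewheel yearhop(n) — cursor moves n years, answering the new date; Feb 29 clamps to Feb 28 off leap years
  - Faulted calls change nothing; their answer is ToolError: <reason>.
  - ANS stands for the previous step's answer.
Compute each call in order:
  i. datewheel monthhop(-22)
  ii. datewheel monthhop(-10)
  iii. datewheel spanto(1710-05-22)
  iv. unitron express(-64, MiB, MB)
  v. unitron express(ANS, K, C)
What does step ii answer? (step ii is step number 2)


Answer: 1709-05-20

Derivation:
I run datewheel monthhop with n→-22, giving 1710-03-20.
I call datewheel monthhop with n→-10, and observe 1709-05-20.
I run datewheel spanto with d→1710-05-22, and see 367.
I run unitron express with v→-64, u_from→MiB, u_to→MB, and get -1048576/15625.
Calling unitron express with v→ANS, u_from→K, u_to→C, yielding -21266179/62500.


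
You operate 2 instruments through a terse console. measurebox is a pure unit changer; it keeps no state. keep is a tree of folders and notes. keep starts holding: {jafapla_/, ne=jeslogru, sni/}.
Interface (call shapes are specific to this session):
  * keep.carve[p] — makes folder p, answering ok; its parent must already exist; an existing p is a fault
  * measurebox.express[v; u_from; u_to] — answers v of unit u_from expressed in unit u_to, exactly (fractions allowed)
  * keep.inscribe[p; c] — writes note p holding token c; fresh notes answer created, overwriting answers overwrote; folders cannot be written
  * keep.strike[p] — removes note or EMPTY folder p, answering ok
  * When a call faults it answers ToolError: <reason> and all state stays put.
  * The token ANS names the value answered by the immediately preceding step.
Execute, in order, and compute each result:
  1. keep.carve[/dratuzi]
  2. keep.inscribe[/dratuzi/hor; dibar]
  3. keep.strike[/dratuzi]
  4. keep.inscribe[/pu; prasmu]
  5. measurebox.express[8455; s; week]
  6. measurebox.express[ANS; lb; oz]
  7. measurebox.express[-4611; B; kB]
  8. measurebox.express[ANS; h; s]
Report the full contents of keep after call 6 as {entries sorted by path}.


Answer: {dratuzi/, dratuzi/hor=dibar, jafapla_/, ne=jeslogru, pu=prasmu, sni/}

Derivation:
% keep.carve p=/dratuzi
[out] ok
% keep.inscribe p=/dratuzi/hor c=dibar
[out] created
% keep.strike p=/dratuzi
[out] ToolError: not empty
% keep.inscribe p=/pu c=prasmu
[out] created
% measurebox.express v=8455 u_from=s u_to=week
[out] 1691/120960
% measurebox.express v=ANS u_from=lb u_to=oz
[out] 1691/7560
% measurebox.express v=-4611 u_from=B u_to=kB
[out] -4611/1000
% measurebox.express v=ANS u_from=h u_to=s
[out] -82998/5


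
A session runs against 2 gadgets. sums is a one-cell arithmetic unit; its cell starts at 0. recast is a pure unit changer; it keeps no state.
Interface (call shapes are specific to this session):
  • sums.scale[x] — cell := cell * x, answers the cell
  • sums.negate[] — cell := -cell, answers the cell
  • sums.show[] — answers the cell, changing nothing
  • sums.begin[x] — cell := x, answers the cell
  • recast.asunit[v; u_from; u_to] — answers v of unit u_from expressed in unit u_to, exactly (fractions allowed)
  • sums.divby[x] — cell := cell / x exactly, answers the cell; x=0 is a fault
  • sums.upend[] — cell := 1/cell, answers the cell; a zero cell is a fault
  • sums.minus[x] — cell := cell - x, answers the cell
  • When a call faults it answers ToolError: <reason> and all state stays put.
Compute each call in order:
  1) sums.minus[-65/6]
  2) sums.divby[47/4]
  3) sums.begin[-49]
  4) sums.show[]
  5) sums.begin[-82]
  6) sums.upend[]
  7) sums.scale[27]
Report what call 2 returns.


Answer: 130/141

Derivation:
>>> sums.minus x='-65/6'
[out] 65/6
>>> sums.divby x='47/4'
[out] 130/141
>>> sums.begin x='-49'
[out] -49
>>> sums.show
[out] -49
>>> sums.begin x='-82'
[out] -82
>>> sums.upend
[out] -1/82
>>> sums.scale x='27'
[out] -27/82


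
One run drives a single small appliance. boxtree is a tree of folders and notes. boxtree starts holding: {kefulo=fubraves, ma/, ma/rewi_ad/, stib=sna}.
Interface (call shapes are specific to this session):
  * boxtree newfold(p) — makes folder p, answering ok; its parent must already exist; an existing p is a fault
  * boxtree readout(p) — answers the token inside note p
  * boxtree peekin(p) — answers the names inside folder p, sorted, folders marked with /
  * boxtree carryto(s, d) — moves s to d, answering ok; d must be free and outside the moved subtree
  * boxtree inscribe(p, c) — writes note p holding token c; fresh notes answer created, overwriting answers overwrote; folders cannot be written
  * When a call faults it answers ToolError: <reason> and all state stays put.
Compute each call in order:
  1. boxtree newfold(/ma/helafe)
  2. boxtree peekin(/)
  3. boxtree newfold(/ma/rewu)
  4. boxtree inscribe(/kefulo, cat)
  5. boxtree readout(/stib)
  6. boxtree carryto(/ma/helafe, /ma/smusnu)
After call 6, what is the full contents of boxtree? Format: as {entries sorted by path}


Answer: {kefulo=cat, ma/, ma/rewi_ad/, ma/rewu/, ma/smusnu/, stib=sna}

Derivation:
% boxtree newfold(p→/ma/helafe) -> ok
% boxtree peekin(p→/) -> [kefulo, ma/, stib]
% boxtree newfold(p→/ma/rewu) -> ok
% boxtree inscribe(p→/kefulo, c→cat) -> overwrote
% boxtree readout(p→/stib) -> sna
% boxtree carryto(s→/ma/helafe, d→/ma/smusnu) -> ok


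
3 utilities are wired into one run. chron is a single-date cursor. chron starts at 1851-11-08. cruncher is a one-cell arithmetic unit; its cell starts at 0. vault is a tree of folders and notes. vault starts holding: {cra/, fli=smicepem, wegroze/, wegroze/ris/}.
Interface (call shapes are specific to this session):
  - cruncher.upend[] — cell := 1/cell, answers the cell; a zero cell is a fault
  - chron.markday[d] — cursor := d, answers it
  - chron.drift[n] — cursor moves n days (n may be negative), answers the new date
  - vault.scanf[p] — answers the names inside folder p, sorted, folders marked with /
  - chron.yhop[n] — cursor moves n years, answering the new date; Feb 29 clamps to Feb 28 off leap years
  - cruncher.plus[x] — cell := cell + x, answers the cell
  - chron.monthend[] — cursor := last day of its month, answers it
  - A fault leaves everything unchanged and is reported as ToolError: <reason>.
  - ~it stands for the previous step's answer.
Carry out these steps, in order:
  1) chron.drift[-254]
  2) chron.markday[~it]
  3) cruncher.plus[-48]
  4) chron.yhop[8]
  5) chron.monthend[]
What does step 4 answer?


·→ chron.drift(n: -254)
·← 1851-02-27
·→ chron.markday(d: ~it)
·← 1851-02-27
·→ cruncher.plus(x: -48)
·← -48
·→ chron.yhop(n: 8)
·← 1859-02-27
·→ chron.monthend()
·← 1859-02-28

Answer: 1859-02-27


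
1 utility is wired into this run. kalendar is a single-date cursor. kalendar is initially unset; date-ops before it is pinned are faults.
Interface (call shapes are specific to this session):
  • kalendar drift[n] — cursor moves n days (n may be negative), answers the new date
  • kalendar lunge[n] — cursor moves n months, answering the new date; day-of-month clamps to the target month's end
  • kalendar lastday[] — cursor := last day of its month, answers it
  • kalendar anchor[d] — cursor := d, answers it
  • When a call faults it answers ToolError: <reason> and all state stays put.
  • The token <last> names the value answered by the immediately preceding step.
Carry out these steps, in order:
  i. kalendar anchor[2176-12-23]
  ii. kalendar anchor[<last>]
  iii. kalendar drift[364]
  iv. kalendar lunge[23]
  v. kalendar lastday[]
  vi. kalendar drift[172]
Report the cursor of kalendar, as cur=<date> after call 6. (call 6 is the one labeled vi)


$ kalendar anchor 2176-12-23
= 2176-12-23
$ kalendar anchor <last>
= 2176-12-23
$ kalendar drift 364
= 2177-12-22
$ kalendar lunge 23
= 2179-11-22
$ kalendar lastday
= 2179-11-30
$ kalendar drift 172
= 2180-05-20

Answer: cur=2180-05-20
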